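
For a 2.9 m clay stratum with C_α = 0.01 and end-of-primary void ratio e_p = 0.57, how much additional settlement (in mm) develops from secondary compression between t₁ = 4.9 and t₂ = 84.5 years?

S_s ≈ 22.8 mm

Secondary compression: S_s = C_α·H/(1+e_p)·log₁₀(t₂/t₁)
S_s = 0.01×2.9/(1+0.57)×log₁₀(84.5/4.9)
    = 0.01847 × 1.237 = 0.02284 m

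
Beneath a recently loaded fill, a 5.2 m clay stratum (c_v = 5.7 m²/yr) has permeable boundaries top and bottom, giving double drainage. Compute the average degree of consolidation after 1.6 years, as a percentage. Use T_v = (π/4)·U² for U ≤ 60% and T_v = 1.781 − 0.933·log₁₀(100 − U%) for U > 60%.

Drainage path length: H_d = H/2 = 2.6 m (double drainage).
T_v = c_v·t/H_d² = 5.7×1.6/2.6² = 1.3491.
T_v = 1.3491 corresponds to the U > 60% branch:
U = 1 − 10^((1.781 − T_v)/0.933)/100 = 0.971

U ≈ 97.1 %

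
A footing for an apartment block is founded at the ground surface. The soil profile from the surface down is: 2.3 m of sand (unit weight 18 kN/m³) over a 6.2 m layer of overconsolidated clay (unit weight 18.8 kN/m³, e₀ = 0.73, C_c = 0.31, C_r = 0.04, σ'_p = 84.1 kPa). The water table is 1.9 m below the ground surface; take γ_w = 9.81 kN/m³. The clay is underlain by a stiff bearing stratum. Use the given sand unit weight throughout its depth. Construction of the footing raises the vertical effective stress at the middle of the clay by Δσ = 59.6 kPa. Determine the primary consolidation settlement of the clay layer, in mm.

S_c ≈ 207 mm

Mid-depth of clay below the ground surface: z = 2.3 + 6.2/2 = 5.4 m.
Total vertical stress at mid-clay: σ_v = 18×2.3 + 18.8×3.1 = 99.68 kPa.
Pore pressure: u = 9.81×(5.4 − 1.9) = 34.335 kPa.
Initial effective stress: σ'_0 = σ_v − u = 99.68 − 34.335 = 65.345 kPa.
Final effective stress: σ'_f = 65.345 + 59.6 = 124.94 kPa.
σ'_f = 124.94 > σ'_p = 84.1 kPa, so the stress path crosses the preconsolidation pressure — recompression up to σ'_p, then virgin compression beyond:
S_c = H/(1+e₀)·[C_r·log₁₀(σ'_p/σ'_0) + C_c·log₁₀(σ'_f/σ'_p)]
    = 6.2/1.73 × [0.04×log₁₀(84.1/65.345) + 0.31×log₁₀(124.94/84.1)]
    = 3.5838 × [0.0043833 + 0.053291] = 0.2067 m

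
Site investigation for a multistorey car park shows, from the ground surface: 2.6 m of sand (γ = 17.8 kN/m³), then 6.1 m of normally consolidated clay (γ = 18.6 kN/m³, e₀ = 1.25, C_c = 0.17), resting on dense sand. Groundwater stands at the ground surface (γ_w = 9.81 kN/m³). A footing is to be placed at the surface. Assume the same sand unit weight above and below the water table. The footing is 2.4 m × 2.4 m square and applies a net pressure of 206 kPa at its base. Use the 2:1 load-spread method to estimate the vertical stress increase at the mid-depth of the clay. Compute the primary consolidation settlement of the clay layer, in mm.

Mid-depth of clay below the ground surface: z = 2.6 + 6.1/2 = 5.65 m.
Total vertical stress at mid-clay: σ_v = 17.8×2.6 + 18.6×3.05 = 103.01 kPa.
Pore pressure: u = 9.81×(5.65 − 0) = 55.427 kPa.
Initial effective stress: σ'_0 = σ_v − u = 103.01 − 55.427 = 47.583 kPa.
Stress increase at mid-clay by the 2:1 spreading method:
Δσ = qBL/((B+z)(L+z)) = 206×2.4×2.4/((2.4+5.65)(2.4+5.65)) = 18.31 kPa
Final effective stress: σ'_f = σ'_0 + Δσ = 47.583 + 18.31 = 65.893 kPa.
Normally consolidated clay, so the full stress increment lies on the virgin compression line:
S_c = C_c·H/(1+e₀)·log₁₀(σ'_f/σ'_0) = 0.17×6.1/(1+1.25)×log₁₀(65.893/47.583)
    = 0.46089 × 0.14139 = 0.06517 m

S_c ≈ 65.2 mm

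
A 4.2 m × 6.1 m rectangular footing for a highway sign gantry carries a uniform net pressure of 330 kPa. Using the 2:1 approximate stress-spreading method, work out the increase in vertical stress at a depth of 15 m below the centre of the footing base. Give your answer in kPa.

By the 2:1 method the load spreads at 1 horizontal : 2 vertical, so at depth z the loaded area has grown by z in each plan dimension:
Δσ = qBL/((B+z)(L+z)) = 330×4.2×6.1/((4.2+15)(6.1+15)) = 20.869 kPa

Δσ_z ≈ 20.9 kPa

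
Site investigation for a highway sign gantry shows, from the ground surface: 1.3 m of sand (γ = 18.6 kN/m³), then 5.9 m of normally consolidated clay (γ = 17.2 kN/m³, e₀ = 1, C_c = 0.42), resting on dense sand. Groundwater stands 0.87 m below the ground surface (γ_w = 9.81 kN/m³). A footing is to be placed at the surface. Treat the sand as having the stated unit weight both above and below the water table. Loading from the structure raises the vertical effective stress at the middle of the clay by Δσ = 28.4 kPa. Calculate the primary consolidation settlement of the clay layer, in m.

Mid-depth of clay below the ground surface: z = 1.3 + 5.9/2 = 4.25 m.
Total vertical stress at mid-clay: σ_v = 18.6×1.3 + 17.2×2.95 = 74.92 kPa.
Pore pressure: u = 9.81×(4.25 − 0.87) = 33.158 kPa.
Initial effective stress: σ'_0 = σ_v − u = 74.92 − 33.158 = 41.762 kPa.
Final effective stress: σ'_f = σ'_0 + Δσ = 41.762 + 28.4 = 70.162 kPa.
Normally consolidated clay, so the full stress increment lies on the virgin compression line:
S_c = C_c·H/(1+e₀)·log₁₀(σ'_f/σ'_0) = 0.42×5.9/(1+1)×log₁₀(70.162/41.762)
    = 1.239 × 0.22532 = 0.2792 m

S_c ≈ 0.279 m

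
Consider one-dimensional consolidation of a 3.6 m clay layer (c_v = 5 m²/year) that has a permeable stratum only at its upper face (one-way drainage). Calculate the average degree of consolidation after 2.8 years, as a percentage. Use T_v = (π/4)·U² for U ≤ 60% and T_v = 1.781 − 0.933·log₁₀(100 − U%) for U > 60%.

U ≈ 94.4 %

Drainage path length: H_d = H = 3.6 m (single drainage).
T_v = c_v·t/H_d² = 5×2.8/3.6² = 1.0802.
T_v = 1.0802 corresponds to the U > 60% branch:
U = 1 − 10^((1.781 − T_v)/0.933)/100 = 0.9436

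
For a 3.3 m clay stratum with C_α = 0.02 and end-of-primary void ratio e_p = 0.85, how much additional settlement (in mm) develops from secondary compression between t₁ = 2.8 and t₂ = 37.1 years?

Secondary compression: S_s = C_α·H/(1+e_p)·log₁₀(t₂/t₁)
S_s = 0.02×3.3/(1+0.85)×log₁₀(37.1/2.8)
    = 0.03568 × 1.122 = 0.04004 m

S_s ≈ 40 mm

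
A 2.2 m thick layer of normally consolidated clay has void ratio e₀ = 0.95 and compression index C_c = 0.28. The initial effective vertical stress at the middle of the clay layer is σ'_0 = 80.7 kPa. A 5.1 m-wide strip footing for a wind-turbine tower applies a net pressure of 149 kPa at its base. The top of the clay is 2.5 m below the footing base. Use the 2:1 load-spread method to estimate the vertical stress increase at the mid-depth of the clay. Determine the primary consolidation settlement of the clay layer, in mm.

Mid-depth of clay below the footing base: z = 2.5 + 2.2/2 = 3.6 m.
Stress increase at mid-clay by the 2:1 spreading method:
Δσ = qB/(B+z) = 149×5.1/(5.1+3.6) = 87.345 kPa
Final effective stress: σ'_f = σ'_0 + Δσ = 80.7 + 87.345 = 168.05 kPa.
Normally consolidated clay, so the full stress increment lies on the virgin compression line:
S_c = C_c·H/(1+e₀)·log₁₀(σ'_f/σ'_0) = 0.28×2.2/(1+0.95)×log₁₀(168.05/80.7)
    = 0.3159 × 0.31856 = 0.1006 m

S_c ≈ 101 mm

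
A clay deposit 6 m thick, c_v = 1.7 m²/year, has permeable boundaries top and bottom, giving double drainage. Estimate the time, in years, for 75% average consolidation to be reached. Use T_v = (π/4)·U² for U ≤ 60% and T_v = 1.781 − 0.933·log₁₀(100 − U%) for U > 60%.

Drainage path length: H_d = H/2 = 3 m (double drainage).
U > 60%: T_v = 1.781 − 0.933·log₁₀(100 − 75) = 0.47672.
t = T_v·H_d²/c_v = 0.47672×3²/1.7 = 2.524 years.

t ≈ 2.52 years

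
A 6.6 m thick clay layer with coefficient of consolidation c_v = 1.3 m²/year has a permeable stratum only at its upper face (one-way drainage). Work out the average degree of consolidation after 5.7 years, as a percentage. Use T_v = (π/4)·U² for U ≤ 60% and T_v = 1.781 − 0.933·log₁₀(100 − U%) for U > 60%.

U ≈ 46.5 %

Drainage path length: H_d = H = 6.6 m (single drainage).
T_v = c_v·t/H_d² = 1.3×5.7/6.6² = 0.17011.
T_v = 0.17011 corresponds to the U ≤ 60% branch:
U = √(4T_v/π) = 0.4654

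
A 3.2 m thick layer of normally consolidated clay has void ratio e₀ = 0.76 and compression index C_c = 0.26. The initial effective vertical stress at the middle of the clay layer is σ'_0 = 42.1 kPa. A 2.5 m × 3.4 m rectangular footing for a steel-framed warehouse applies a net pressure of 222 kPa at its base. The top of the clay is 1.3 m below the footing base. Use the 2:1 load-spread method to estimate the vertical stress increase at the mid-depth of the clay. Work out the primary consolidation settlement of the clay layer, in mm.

S_c ≈ 173 mm

Mid-depth of clay below the footing base: z = 1.3 + 3.2/2 = 2.9 m.
Stress increase at mid-clay by the 2:1 spreading method:
Δσ = qBL/((B+z)(L+z)) = 222×2.5×3.4/((2.5+2.9)(3.4+2.9)) = 55.467 kPa
Final effective stress: σ'_f = σ'_0 + Δσ = 42.1 + 55.467 = 97.567 kPa.
Normally consolidated clay, so the full stress increment lies on the virgin compression line:
S_c = C_c·H/(1+e₀)·log₁₀(σ'_f/σ'_0) = 0.26×3.2/(1+0.76)×log₁₀(97.567/42.1)
    = 0.47273 × 0.36502 = 0.1726 m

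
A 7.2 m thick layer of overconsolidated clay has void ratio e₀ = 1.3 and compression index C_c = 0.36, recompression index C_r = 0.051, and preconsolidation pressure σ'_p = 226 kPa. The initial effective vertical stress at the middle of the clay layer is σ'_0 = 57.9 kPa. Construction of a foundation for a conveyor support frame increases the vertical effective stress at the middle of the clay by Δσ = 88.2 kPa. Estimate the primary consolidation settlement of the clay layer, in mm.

S_c ≈ 64.2 mm

Final effective stress: σ'_f = 57.9 + 88.2 = 146.1 kPa.
σ'_f = 146.1 ≤ σ'_p = 226 kPa, so the clay remains overconsolidated and only the recompression index applies:
S_c = C_r·H/(1+e₀)·log₁₀(σ'_f/σ'_0) = 0.051×7.2/2.3×log₁₀(146.1/57.9)
    = 0.15965 × 0.40197 = 0.06417 m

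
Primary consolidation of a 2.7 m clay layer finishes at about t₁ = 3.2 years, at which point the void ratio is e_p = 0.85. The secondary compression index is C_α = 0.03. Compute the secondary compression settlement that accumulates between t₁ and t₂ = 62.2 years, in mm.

S_s ≈ 56.4 mm

Secondary compression: S_s = C_α·H/(1+e_p)·log₁₀(t₂/t₁)
S_s = 0.03×2.7/(1+0.85)×log₁₀(62.2/3.2)
    = 0.04378 × 1.289 = 0.05642 m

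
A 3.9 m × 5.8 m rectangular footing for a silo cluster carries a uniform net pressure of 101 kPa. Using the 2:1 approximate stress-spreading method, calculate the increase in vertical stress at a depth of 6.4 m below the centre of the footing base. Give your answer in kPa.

By the 2:1 method the load spreads at 1 horizontal : 2 vertical, so at depth z the loaded area has grown by z in each plan dimension:
Δσ = qBL/((B+z)(L+z)) = 101×3.9×5.8/((3.9+6.4)(5.8+6.4)) = 18.181 kPa

Δσ_z ≈ 18.2 kPa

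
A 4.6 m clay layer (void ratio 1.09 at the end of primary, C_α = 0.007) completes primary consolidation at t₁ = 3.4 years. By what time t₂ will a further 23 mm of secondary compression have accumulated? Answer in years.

S_s = C_α·H/(1+e_p)·log₁₀(t₂/t₁) ⇒ log₁₀(t₂/t₁) = S_s·(1+e_p)/(C_α·H).
log₁₀(t₂/t₁) = 0.023 × (1+1.09) / (0.007×4.6) = 1.493
t₂ = t₁ × 10^1.493 = 3.4 × 31.11 = 105.8 years

t₂ ≈ 106 years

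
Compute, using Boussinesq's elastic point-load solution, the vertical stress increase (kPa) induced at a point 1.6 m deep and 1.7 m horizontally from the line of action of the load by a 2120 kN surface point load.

Boussinesq vertical stress below a point load on an elastic half-space:
Δσ_z = 3P/(2πz²) · [1 + (r/z)²]^(−5/2)
r/z = 1.7/1.6 = 1.0625; [1+(r/z)²]^(−5/2) = 0.15122.
Δσ_z = 3×2120/(2π×1.6²) × 0.15122 = 395.4 × 0.15122 = 59.79 kPa

Δσ_z ≈ 59.8 kPa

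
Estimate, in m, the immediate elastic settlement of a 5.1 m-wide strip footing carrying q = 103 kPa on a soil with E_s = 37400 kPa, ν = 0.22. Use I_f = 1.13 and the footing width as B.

Immediate (elastic) settlement: S_e = q·B·(1−ν²)/E_s · I_f.
S_e = 103 × 5.1 × (1 − 0.22²) / 37400 × 1.13
    = 103 × 5.1 × 0.9516 / 37400 × 1.13
    = 0.0151 m

S_e ≈ 0.0151 m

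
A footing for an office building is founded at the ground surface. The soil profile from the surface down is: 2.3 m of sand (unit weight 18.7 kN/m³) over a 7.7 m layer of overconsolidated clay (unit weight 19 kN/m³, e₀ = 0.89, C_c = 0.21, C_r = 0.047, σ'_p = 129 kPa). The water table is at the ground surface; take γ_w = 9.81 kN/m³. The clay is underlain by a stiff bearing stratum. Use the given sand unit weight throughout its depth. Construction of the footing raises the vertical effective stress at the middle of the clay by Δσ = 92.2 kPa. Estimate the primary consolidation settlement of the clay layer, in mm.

S_c ≈ 121 mm

Mid-depth of clay below the ground surface: z = 2.3 + 7.7/2 = 6.15 m.
Total vertical stress at mid-clay: σ_v = 18.7×2.3 + 19×3.85 = 116.16 kPa.
Pore pressure: u = 9.81×(6.15 − 0) = 60.332 kPa.
Initial effective stress: σ'_0 = σ_v − u = 116.16 − 60.332 = 55.828 kPa.
Final effective stress: σ'_f = 55.828 + 92.2 = 148.03 kPa.
σ'_f = 148.03 > σ'_p = 129 kPa, so the stress path crosses the preconsolidation pressure — recompression up to σ'_p, then virgin compression beyond:
S_c = H/(1+e₀)·[C_r·log₁₀(σ'_p/σ'_0) + C_c·log₁₀(σ'_f/σ'_p)]
    = 7.7/1.89 × [0.047×log₁₀(129/55.828) + 0.21×log₁₀(148.03/129)]
    = 4.0741 × [0.017096 + 0.01255] = 0.1208 m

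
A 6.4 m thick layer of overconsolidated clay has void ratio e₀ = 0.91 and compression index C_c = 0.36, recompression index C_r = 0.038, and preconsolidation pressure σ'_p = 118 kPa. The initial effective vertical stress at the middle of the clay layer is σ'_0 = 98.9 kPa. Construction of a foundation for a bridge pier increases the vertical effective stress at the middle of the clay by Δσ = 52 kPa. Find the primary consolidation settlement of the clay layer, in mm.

Final effective stress: σ'_f = 98.9 + 52 = 150.9 kPa.
σ'_f = 150.9 > σ'_p = 118 kPa, so the stress path crosses the preconsolidation pressure — recompression up to σ'_p, then virgin compression beyond:
S_c = H/(1+e₀)·[C_r·log₁₀(σ'_p/σ'_0) + C_c·log₁₀(σ'_f/σ'_p)]
    = 6.4/1.91 × [0.038×log₁₀(118/98.9) + 0.36×log₁₀(150.9/118)]
    = 3.3508 × [0.0029141 + 0.038451] = 0.1386 m

S_c ≈ 139 mm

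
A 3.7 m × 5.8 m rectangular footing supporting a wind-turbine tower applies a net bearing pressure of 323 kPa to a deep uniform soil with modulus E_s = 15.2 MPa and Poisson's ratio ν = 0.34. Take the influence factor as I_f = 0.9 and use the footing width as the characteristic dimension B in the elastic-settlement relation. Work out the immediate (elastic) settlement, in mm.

Immediate (elastic) settlement: S_e = q·B·(1−ν²)/E_s · I_f.
E_s = 15.2 MPa = 15200 kPa.
S_e = 323 × 3.7 × (1 − 0.34²) / 15200 × 0.9
    = 323 × 3.7 × 0.8844 / 15200 × 0.9
    = 0.06258 m = 62.58 mm

S_e ≈ 62.6 mm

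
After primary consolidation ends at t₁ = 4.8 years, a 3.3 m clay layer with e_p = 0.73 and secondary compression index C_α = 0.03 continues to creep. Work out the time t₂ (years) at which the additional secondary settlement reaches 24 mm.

t₂ ≈ 12.6 years

S_s = C_α·H/(1+e_p)·log₁₀(t₂/t₁) ⇒ log₁₀(t₂/t₁) = S_s·(1+e_p)/(C_α·H).
log₁₀(t₂/t₁) = 0.024 × (1+0.73) / (0.03×3.3) = 0.4194
t₂ = t₁ × 10^0.4194 = 4.8 × 2.627 = 12.61 years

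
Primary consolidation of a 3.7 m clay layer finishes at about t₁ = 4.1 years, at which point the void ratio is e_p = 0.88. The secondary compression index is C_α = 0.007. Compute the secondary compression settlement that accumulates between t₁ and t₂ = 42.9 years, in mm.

S_s ≈ 14 mm

Secondary compression: S_s = C_α·H/(1+e_p)·log₁₀(t₂/t₁)
S_s = 0.007×3.7/(1+0.88)×log₁₀(42.9/4.1)
    = 0.01378 × 1.02 = 0.01405 m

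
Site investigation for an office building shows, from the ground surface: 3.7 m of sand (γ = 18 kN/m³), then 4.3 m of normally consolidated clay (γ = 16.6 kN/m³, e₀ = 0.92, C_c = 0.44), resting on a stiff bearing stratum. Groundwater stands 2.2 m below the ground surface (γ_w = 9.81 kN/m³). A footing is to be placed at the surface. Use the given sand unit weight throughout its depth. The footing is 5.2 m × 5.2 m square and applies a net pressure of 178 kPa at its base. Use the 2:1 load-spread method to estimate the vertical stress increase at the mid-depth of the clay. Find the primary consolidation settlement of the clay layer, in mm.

Mid-depth of clay below the ground surface: z = 3.7 + 4.3/2 = 5.85 m.
Total vertical stress at mid-clay: σ_v = 18×3.7 + 16.6×2.15 = 102.29 kPa.
Pore pressure: u = 9.81×(5.85 − 2.2) = 35.806 kPa.
Initial effective stress: σ'_0 = σ_v − u = 102.29 − 35.806 = 66.484 kPa.
Stress increase at mid-clay by the 2:1 spreading method:
Δσ = qBL/((B+z)(L+z)) = 178×5.2×5.2/((5.2+5.85)(5.2+5.85)) = 39.419 kPa
Final effective stress: σ'_f = σ'_0 + Δσ = 66.484 + 39.419 = 105.9 kPa.
Normally consolidated clay, so the full stress increment lies on the virgin compression line:
S_c = C_c·H/(1+e₀)·log₁₀(σ'_f/σ'_0) = 0.44×4.3/(1+0.92)×log₁₀(105.9/66.484)
    = 0.98542 × 0.20218 = 0.1992 m

S_c ≈ 199 mm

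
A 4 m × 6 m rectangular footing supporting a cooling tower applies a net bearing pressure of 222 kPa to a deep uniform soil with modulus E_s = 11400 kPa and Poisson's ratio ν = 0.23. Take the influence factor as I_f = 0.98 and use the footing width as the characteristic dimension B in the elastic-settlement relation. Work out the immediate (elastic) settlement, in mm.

Immediate (elastic) settlement: S_e = q·B·(1−ν²)/E_s · I_f.
S_e = 222 × 4 × (1 − 0.23²) / 11400 × 0.98
    = 222 × 4 × 0.9471 / 11400 × 0.98
    = 0.0723 m = 72.3 mm

S_e ≈ 72.3 mm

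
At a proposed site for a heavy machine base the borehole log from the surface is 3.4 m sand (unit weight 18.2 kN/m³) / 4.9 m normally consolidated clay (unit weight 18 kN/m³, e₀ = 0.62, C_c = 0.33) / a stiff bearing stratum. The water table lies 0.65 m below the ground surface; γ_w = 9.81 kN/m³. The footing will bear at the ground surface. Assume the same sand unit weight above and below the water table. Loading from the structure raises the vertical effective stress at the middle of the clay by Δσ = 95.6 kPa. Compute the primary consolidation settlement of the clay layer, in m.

S_c ≈ 0.437 m

Mid-depth of clay below the ground surface: z = 3.4 + 4.9/2 = 5.85 m.
Total vertical stress at mid-clay: σ_v = 18.2×3.4 + 18×2.45 = 105.98 kPa.
Pore pressure: u = 9.81×(5.85 − 0.65) = 51.012 kPa.
Initial effective stress: σ'_0 = σ_v − u = 105.98 − 51.012 = 54.968 kPa.
Final effective stress: σ'_f = σ'_0 + Δσ = 54.968 + 95.6 = 150.57 kPa.
Normally consolidated clay, so the full stress increment lies on the virgin compression line:
S_c = C_c·H/(1+e₀)·log₁₀(σ'_f/σ'_0) = 0.33×4.9/(1+0.62)×log₁₀(150.57/54.968)
    = 0.99815 × 0.43763 = 0.4368 m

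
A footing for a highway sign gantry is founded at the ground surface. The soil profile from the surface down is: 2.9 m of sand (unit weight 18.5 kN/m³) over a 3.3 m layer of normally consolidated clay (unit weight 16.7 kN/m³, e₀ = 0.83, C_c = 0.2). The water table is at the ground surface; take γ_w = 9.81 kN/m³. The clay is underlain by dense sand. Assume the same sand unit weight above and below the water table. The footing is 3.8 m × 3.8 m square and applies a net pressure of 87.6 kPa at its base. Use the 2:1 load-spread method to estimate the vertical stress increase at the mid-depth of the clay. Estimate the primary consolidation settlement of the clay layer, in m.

Mid-depth of clay below the ground surface: z = 2.9 + 3.3/2 = 4.55 m.
Total vertical stress at mid-clay: σ_v = 18.5×2.9 + 16.7×1.65 = 81.205 kPa.
Pore pressure: u = 9.81×(4.55 − 0) = 44.636 kPa.
Initial effective stress: σ'_0 = σ_v − u = 81.205 − 44.636 = 36.569 kPa.
Stress increase at mid-clay by the 2:1 spreading method:
Δσ = qBL/((B+z)(L+z)) = 87.6×3.8×3.8/((3.8+4.55)(3.8+4.55)) = 18.143 kPa
Final effective stress: σ'_f = σ'_0 + Δσ = 36.569 + 18.143 = 54.712 kPa.
Normally consolidated clay, so the full stress increment lies on the virgin compression line:
S_c = C_c·H/(1+e₀)·log₁₀(σ'_f/σ'_0) = 0.2×3.3/(1+0.83)×log₁₀(54.712/36.569)
    = 0.36066 × 0.17497 = 0.0631 m

S_c ≈ 0.0631 m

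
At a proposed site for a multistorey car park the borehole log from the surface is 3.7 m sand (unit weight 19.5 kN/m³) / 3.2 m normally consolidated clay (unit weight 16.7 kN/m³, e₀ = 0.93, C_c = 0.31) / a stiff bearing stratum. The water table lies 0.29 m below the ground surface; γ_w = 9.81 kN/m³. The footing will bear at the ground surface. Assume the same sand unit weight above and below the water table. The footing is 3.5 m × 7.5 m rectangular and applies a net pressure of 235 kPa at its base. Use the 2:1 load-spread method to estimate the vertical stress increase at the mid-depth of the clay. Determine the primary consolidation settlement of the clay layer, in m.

Mid-depth of clay below the ground surface: z = 3.7 + 3.2/2 = 5.3 m.
Total vertical stress at mid-clay: σ_v = 19.5×3.7 + 16.7×1.6 = 98.87 kPa.
Pore pressure: u = 9.81×(5.3 − 0.29) = 49.148 kPa.
Initial effective stress: σ'_0 = σ_v − u = 98.87 − 49.148 = 49.722 kPa.
Stress increase at mid-clay by the 2:1 spreading method:
Δσ = qBL/((B+z)(L+z)) = 235×3.5×7.5/((3.5+5.3)(7.5+5.3)) = 54.765 kPa
Final effective stress: σ'_f = σ'_0 + Δσ = 49.722 + 54.765 = 104.49 kPa.
Normally consolidated clay, so the full stress increment lies on the virgin compression line:
S_c = C_c·H/(1+e₀)·log₁₀(σ'_f/σ'_0) = 0.31×3.2/(1+0.93)×log₁₀(104.49/49.722)
    = 0.51399 × 0.32253 = 0.1658 m

S_c ≈ 0.166 m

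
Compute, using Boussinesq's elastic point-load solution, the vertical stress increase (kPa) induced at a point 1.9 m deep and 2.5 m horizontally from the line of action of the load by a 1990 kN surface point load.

Δσ_z ≈ 21.3 kPa

Boussinesq vertical stress below a point load on an elastic half-space:
Δσ_z = 3P/(2πz²) · [1 + (r/z)²]^(−5/2)
r/z = 2.5/1.9 = 1.3158; [1+(r/z)²]^(−5/2) = 0.08111.
Δσ_z = 3×1990/(2π×1.9²) × 0.08111 = 263.2 × 0.08111 = 21.35 kPa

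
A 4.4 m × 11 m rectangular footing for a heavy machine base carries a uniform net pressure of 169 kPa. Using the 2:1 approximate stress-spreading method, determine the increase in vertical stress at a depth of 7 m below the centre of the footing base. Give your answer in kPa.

By the 2:1 method the load spreads at 1 horizontal : 2 vertical, so at depth z the loaded area has grown by z in each plan dimension:
Δσ = qBL/((B+z)(L+z)) = 169×4.4×11/((4.4+7)(11+7)) = 39.862 kPa

Δσ_z ≈ 39.9 kPa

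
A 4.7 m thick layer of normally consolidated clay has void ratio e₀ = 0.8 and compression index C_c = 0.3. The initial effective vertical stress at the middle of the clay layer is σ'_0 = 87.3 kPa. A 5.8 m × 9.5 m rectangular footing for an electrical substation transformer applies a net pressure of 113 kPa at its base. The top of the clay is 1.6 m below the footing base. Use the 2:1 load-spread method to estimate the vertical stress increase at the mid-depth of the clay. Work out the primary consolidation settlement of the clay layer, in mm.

S_c ≈ 148 mm

Mid-depth of clay below the footing base: z = 1.6 + 4.7/2 = 3.95 m.
Stress increase at mid-clay by the 2:1 spreading method:
Δσ = qBL/((B+z)(L+z)) = 113×5.8×9.5/((5.8+3.95)(9.5+3.95)) = 47.479 kPa
Final effective stress: σ'_f = σ'_0 + Δσ = 87.3 + 47.479 = 134.78 kPa.
Normally consolidated clay, so the full stress increment lies on the virgin compression line:
S_c = C_c·H/(1+e₀)·log₁₀(σ'_f/σ'_0) = 0.3×4.7/(1+0.8)×log₁₀(134.78/87.3)
    = 0.78333 × 0.18861 = 0.1477 m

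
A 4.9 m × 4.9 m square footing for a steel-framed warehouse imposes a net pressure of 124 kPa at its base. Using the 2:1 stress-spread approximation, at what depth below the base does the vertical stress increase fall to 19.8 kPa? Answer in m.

2:1 spreading — at depth z the loaded area has grown by z in each plan dimension:
qB²/(B+z)² = Δσ_z ⇒ z = B(√(q/Δσ_z) − 1) = 4.9×(√(124/19.8) − 1) = 7.362 m

z ≈ 7.36 m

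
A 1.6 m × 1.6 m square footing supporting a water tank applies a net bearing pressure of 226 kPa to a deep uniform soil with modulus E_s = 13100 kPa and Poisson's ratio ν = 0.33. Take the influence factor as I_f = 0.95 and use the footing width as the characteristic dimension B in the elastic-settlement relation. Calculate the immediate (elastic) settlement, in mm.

Immediate (elastic) settlement: S_e = q·B·(1−ν²)/E_s · I_f.
S_e = 226 × 1.6 × (1 − 0.33²) / 13100 × 0.95
    = 226 × 1.6 × 0.8911 / 13100 × 0.95
    = 0.02337 m = 23.37 mm

S_e ≈ 23.4 mm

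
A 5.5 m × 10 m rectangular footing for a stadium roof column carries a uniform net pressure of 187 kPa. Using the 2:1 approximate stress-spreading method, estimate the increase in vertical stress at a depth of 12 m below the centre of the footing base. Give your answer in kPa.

Δσ_z ≈ 26.7 kPa

By the 2:1 method the load spreads at 1 horizontal : 2 vertical, so at depth z the loaded area has grown by z in each plan dimension:
Δσ = qBL/((B+z)(L+z)) = 187×5.5×10/((5.5+12)(10+12)) = 26.714 kPa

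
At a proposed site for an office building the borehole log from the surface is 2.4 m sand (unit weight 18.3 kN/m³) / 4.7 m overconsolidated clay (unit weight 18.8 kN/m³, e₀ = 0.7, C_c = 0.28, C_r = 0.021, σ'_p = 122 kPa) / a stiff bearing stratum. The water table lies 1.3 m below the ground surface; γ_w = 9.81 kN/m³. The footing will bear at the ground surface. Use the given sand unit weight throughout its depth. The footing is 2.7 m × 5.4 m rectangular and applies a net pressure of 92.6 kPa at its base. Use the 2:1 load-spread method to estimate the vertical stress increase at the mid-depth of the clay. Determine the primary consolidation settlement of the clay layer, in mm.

S_c ≈ 7.17 mm

Mid-depth of clay below the ground surface: z = 2.4 + 4.7/2 = 4.75 m.
Total vertical stress at mid-clay: σ_v = 18.3×2.4 + 18.8×2.35 = 88.1 kPa.
Pore pressure: u = 9.81×(4.75 − 1.3) = 33.845 kPa.
Initial effective stress: σ'_0 = σ_v − u = 88.1 − 33.845 = 54.255 kPa.
Stress increase at mid-clay by the 2:1 spreading method:
Δσ = qBL/((B+z)(L+z)) = 92.6×2.7×5.4/((2.7+4.75)(5.4+4.75)) = 17.854 kPa
Final effective stress: σ'_f = 54.255 + 17.854 = 72.109 kPa.
σ'_f = 72.109 ≤ σ'_p = 122 kPa, so the clay remains overconsolidated and only the recompression index applies:
S_c = C_r·H/(1+e₀)·log₁₀(σ'_f/σ'_0) = 0.021×4.7/1.7×log₁₀(72.109/54.255)
    = 0.058059 × 0.12355 = 0.007173 m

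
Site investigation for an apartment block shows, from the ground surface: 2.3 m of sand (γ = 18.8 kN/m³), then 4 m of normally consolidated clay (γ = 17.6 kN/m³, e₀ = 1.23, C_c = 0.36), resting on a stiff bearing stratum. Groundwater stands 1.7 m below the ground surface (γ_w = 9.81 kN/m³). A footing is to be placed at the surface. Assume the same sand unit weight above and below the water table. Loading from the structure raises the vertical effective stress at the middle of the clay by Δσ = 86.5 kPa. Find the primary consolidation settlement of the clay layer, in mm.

Mid-depth of clay below the ground surface: z = 2.3 + 4/2 = 4.3 m.
Total vertical stress at mid-clay: σ_v = 18.8×2.3 + 17.6×2 = 78.44 kPa.
Pore pressure: u = 9.81×(4.3 − 1.7) = 25.506 kPa.
Initial effective stress: σ'_0 = σ_v − u = 78.44 − 25.506 = 52.934 kPa.
Final effective stress: σ'_f = σ'_0 + Δσ = 52.934 + 86.5 = 139.43 kPa.
Normally consolidated clay, so the full stress increment lies on the virgin compression line:
S_c = C_c·H/(1+e₀)·log₁₀(σ'_f/σ'_0) = 0.36×4/(1+1.23)×log₁₀(139.43/52.934)
    = 0.64574 × 0.42062 = 0.2716 m

S_c ≈ 272 mm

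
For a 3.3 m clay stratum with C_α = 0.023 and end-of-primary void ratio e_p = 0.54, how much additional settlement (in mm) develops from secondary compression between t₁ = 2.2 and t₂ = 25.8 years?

Secondary compression: S_s = C_α·H/(1+e_p)·log₁₀(t₂/t₁)
S_s = 0.023×3.3/(1+0.54)×log₁₀(25.8/2.2)
    = 0.04929 × 1.069 = 0.0527 m

S_s ≈ 52.7 mm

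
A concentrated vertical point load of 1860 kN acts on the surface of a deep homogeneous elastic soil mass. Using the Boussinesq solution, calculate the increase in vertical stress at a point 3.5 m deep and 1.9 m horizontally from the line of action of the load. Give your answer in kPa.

Boussinesq vertical stress below a point load on an elastic half-space:
Δσ_z = 3P/(2πz²) · [1 + (r/z)²]^(−5/2)
r/z = 1.9/3.5 = 0.54286; [1+(r/z)²]^(−5/2) = 0.5243.
Δσ_z = 3×1860/(2π×3.5²) × 0.5243 = 72.497 × 0.5243 = 38.01 kPa

Δσ_z ≈ 38 kPa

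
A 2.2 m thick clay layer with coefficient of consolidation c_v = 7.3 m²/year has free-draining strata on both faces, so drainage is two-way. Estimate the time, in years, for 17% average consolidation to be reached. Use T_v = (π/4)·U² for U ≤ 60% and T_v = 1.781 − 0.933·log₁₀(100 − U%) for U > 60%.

Drainage path length: H_d = H/2 = 1.1 m (double drainage).
U ≤ 60%: T_v = (π/4)·U² = (π/4)×0.17² = 0.022698.
t = T_v·H_d²/c_v = 0.022698×1.1²/7.3 = 0.003762 years.

t ≈ 0.00376 years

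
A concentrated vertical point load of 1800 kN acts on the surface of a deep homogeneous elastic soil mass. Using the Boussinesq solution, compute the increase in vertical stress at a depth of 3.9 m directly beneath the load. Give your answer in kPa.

Boussinesq vertical stress below a point load on an elastic half-space:
Δσ_z = 3P/(2πz²) · [1 + (r/z)²]^(−5/2)
r/z = 0/3.9 = 0; [1+(r/z)²]^(−5/2) = 1.
Δσ_z = 3×1800/(2π×3.9²) × 1 = 56.505 × 1 = 56.51 kPa

Δσ_z ≈ 56.5 kPa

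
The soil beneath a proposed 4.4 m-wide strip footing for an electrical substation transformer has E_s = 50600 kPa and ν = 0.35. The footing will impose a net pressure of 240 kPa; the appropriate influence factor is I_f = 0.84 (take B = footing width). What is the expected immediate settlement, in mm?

Immediate (elastic) settlement: S_e = q·B·(1−ν²)/E_s · I_f.
S_e = 240 × 4.4 × (1 − 0.35²) / 50600 × 0.84
    = 240 × 4.4 × 0.8775 / 50600 × 0.84
    = 0.01538 m = 15.38 mm

S_e ≈ 15.4 mm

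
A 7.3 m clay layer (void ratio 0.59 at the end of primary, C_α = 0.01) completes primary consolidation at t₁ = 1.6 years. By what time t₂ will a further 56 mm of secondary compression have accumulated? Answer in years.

t₂ ≈ 26.5 years

S_s = C_α·H/(1+e_p)·log₁₀(t₂/t₁) ⇒ log₁₀(t₂/t₁) = S_s·(1+e_p)/(C_α·H).
log₁₀(t₂/t₁) = 0.056 × (1+0.59) / (0.01×7.3) = 1.22
t₂ = t₁ × 10^1.22 = 1.6 × 16.59 = 26.54 years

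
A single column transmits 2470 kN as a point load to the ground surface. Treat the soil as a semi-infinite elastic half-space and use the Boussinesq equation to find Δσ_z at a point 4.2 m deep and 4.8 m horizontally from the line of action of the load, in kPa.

Δσ_z ≈ 8.28 kPa

Boussinesq vertical stress below a point load on an elastic half-space:
Δσ_z = 3P/(2πz²) · [1 + (r/z)²]^(−5/2)
r/z = 4.8/4.2 = 1.1429; [1+(r/z)²]^(−5/2) = 0.12382.
Δσ_z = 3×2470/(2π×4.2²) × 0.12382 = 66.856 × 0.12382 = 8.278 kPa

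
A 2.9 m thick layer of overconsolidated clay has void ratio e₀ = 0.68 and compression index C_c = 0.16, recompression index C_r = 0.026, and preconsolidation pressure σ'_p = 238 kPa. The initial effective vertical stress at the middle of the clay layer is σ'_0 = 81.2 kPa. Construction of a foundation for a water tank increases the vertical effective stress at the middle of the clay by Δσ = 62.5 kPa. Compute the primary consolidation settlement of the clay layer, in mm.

Final effective stress: σ'_f = 81.2 + 62.5 = 143.7 kPa.
σ'_f = 143.7 ≤ σ'_p = 238 kPa, so the clay remains overconsolidated and only the recompression index applies:
S_c = C_r·H/(1+e₀)·log₁₀(σ'_f/σ'_0) = 0.026×2.9/1.68×log₁₀(143.7/81.2)
    = 0.044881 × 0.2479 = 0.01113 m

S_c ≈ 11.1 mm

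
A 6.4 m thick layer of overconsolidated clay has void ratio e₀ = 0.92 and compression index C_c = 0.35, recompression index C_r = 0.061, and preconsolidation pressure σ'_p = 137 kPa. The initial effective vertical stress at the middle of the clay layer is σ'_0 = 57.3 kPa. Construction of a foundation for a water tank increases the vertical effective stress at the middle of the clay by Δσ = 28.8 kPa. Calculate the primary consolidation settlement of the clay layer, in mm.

Final effective stress: σ'_f = 57.3 + 28.8 = 86.1 kPa.
σ'_f = 86.1 ≤ σ'_p = 137 kPa, so the clay remains overconsolidated and only the recompression index applies:
S_c = C_r·H/(1+e₀)·log₁₀(σ'_f/σ'_0) = 0.061×6.4/1.92×log₁₀(86.1/57.3)
    = 0.20333 × 0.17685 = 0.03596 m

S_c ≈ 36 mm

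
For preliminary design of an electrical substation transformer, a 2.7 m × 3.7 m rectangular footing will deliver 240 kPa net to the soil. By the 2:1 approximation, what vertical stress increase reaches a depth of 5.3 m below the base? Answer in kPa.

Δσ_z ≈ 33.3 kPa

By the 2:1 method the load spreads at 1 horizontal : 2 vertical, so at depth z the loaded area has grown by z in each plan dimension:
Δσ = qBL/((B+z)(L+z)) = 240×2.7×3.7/((2.7+5.3)(3.7+5.3)) = 33.3 kPa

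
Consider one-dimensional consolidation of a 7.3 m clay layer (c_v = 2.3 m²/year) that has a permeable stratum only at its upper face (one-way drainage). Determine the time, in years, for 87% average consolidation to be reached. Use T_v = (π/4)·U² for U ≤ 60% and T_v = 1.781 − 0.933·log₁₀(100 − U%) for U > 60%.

t ≈ 17.2 years

Drainage path length: H_d = H = 7.3 m (single drainage).
U > 60%: T_v = 1.781 − 0.933·log₁₀(100 − 87) = 0.74169.
t = T_v·H_d²/c_v = 0.74169×7.3²/2.3 = 17.18 years.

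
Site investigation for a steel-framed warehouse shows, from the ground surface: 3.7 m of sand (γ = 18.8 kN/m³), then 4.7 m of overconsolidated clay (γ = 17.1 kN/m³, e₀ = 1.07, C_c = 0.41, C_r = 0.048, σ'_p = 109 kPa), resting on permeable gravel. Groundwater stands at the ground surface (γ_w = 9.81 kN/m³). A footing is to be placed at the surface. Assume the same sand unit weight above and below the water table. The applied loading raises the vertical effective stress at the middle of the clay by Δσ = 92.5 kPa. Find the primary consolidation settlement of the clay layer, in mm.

Mid-depth of clay below the ground surface: z = 3.7 + 4.7/2 = 6.05 m.
Total vertical stress at mid-clay: σ_v = 18.8×3.7 + 17.1×2.35 = 109.75 kPa.
Pore pressure: u = 9.81×(6.05 − 0) = 59.351 kPa.
Initial effective stress: σ'_0 = σ_v − u = 109.75 − 59.351 = 50.399 kPa.
Final effective stress: σ'_f = 50.399 + 92.5 = 142.9 kPa.
σ'_f = 142.9 > σ'_p = 109 kPa, so the stress path crosses the preconsolidation pressure — recompression up to σ'_p, then virgin compression beyond:
S_c = H/(1+e₀)·[C_r·log₁₀(σ'_p/σ'_0) + C_c·log₁₀(σ'_f/σ'_p)]
    = 4.7/2.07 × [0.048×log₁₀(109/50.399) + 0.41×log₁₀(142.9/109)]
    = 2.2705 × [0.01608 + 0.048218] = 0.146 m

S_c ≈ 146 mm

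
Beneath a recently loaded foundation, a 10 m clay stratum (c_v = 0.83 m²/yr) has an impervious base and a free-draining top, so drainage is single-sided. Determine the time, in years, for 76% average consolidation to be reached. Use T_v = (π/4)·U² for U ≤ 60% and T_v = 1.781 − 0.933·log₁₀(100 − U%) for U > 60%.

t ≈ 59.4 years

Drainage path length: H_d = H = 10 m (single drainage).
U > 60%: T_v = 1.781 − 0.933·log₁₀(100 − 76) = 0.49326.
t = T_v·H_d²/c_v = 0.49326×10²/0.83 = 59.43 years.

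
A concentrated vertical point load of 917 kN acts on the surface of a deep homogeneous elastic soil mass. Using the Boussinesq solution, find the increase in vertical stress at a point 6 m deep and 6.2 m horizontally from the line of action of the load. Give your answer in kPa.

Δσ_z ≈ 1.98 kPa

Boussinesq vertical stress below a point load on an elastic half-space:
Δσ_z = 3P/(2πz²) · [1 + (r/z)²]^(−5/2)
r/z = 6.2/6 = 1.0333; [1+(r/z)²]^(−5/2) = 0.16264.
Δσ_z = 3×917/(2π×6²) × 0.16264 = 12.162 × 0.16264 = 1.978 kPa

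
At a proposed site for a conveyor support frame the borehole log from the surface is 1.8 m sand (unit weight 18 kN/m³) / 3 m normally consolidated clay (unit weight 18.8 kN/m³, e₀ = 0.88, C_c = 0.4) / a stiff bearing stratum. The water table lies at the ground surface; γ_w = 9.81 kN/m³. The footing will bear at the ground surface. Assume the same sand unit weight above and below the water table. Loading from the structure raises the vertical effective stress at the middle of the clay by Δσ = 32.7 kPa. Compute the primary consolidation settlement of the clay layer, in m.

Mid-depth of clay below the ground surface: z = 1.8 + 3/2 = 3.3 m.
Total vertical stress at mid-clay: σ_v = 18×1.8 + 18.8×1.5 = 60.6 kPa.
Pore pressure: u = 9.81×(3.3 − 0) = 32.373 kPa.
Initial effective stress: σ'_0 = σ_v − u = 60.6 − 32.373 = 28.227 kPa.
Final effective stress: σ'_f = σ'_0 + Δσ = 28.227 + 32.7 = 60.927 kPa.
Normally consolidated clay, so the full stress increment lies on the virgin compression line:
S_c = C_c·H/(1+e₀)·log₁₀(σ'_f/σ'_0) = 0.4×3/(1+0.88)×log₁₀(60.927/28.227)
    = 0.6383 × 0.33415 = 0.2133 m

S_c ≈ 0.213 m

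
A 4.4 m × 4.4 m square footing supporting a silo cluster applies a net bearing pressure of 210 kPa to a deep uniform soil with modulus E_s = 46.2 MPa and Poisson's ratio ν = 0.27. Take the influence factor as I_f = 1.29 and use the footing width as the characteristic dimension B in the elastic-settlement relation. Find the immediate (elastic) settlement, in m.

S_e ≈ 0.0239 m

Immediate (elastic) settlement: S_e = q·B·(1−ν²)/E_s · I_f.
E_s = 46.2 MPa = 46200 kPa.
S_e = 210 × 4.4 × (1 − 0.27²) / 46200 × 1.29
    = 210 × 4.4 × 0.9271 / 46200 × 1.29
    = 0.02392 m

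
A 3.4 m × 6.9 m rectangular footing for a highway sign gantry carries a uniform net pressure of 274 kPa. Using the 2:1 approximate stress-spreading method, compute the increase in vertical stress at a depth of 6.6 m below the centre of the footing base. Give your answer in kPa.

Δσ_z ≈ 47.6 kPa

By the 2:1 method the load spreads at 1 horizontal : 2 vertical, so at depth z the loaded area has grown by z in each plan dimension:
Δσ = qBL/((B+z)(L+z)) = 274×3.4×6.9/((3.4+6.6)(6.9+6.6)) = 47.615 kPa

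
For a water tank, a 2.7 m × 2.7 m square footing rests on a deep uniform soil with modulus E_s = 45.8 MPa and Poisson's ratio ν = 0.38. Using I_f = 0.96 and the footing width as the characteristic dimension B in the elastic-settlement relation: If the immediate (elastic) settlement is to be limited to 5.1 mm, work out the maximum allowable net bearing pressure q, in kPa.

q ≈ 105 kPa

E_s = 45.8 MPa = 45800 kPa.
S_e = q·B·(1−ν²)/E_s · I_f  ⇒  q = S_e·E_s / (B·(1−ν²)·I_f).
q = 0.0051 × 45800 / (2.7 × 0.8556 × 0.96) = 105.3 kPa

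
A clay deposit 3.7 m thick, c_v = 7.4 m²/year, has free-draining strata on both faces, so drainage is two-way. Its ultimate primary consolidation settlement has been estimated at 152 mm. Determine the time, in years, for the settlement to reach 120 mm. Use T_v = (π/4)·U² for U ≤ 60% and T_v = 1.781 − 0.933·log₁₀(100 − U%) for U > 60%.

Drainage path length: H_d = H/2 = 1.85 m (double drainage).
U = S(t)/S_ult = 120/152 = 0.7895.
U > 60%: T_v = 1.781 − 0.933·log₁₀(100 − 78.947) = 0.54636.
t = T_v·H_d²/c_v = 0.54636×1.85²/7.4 = 0.2527 years.

t ≈ 0.253 years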